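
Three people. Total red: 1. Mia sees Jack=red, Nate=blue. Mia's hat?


Total red = 1, seen red = 1
Own red = 1 - 1 = 0
Mia's hat is blue.

blue


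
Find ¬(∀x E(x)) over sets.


Original: ∀x E(x)
Rule: ¬∀→∃, ¬∃→∀, negate predicate.
Negation: ∃x ¬E(x)

∃x ¬E(x)


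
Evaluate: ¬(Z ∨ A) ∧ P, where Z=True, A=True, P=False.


Z = True, A = True, P = False
Expression: ¬(Z ∨ A) ∧ P
Step 1: Z ∨ A = True OR True = True
Step 2: ¬(Z ∨ A) = NOT True = False
Step 3: (False) ∧ P = False AND False = False

False


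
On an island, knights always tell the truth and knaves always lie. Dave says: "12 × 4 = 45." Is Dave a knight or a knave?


Statement: "12 × 4 = 45."
Actual: 12 × 4 = 48
Claimed: 45
Statement is FALSE → Dave lies → Knave

Knave


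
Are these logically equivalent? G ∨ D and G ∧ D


Expression 1: G ∨ D
Expression 2: G ∧ D
Truth table (G D | Expr1 Expr2):
  T T |   T     T
  T F |   T     F   ← differ
  F T |   T     F   ← differ
  F F |   F     F
Counterexample: G=T, D=F gives Expr1 = T but Expr2 = F, so the expressions are NOT logically equivalent.

No


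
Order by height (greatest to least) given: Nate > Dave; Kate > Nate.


Constraints: Nate > Dave; Kate > Nate
Method: at each step, the next-highest is the one remaining person who never appears on the smaller side of a constraint between remaining people.
  Step 1: remaining {Nate, Kate, Dave}; on the smaller side: {Nate, Dave} → Kate is next (Kate > Nate).
  Step 2: remaining {Nate, Dave}; on the smaller side: {Dave} → Nate is next (Nate > Dave).
  Step 3: only Dave remains → lowest.
Final ranking (highest to lowest):

Kate > Nate > Dave


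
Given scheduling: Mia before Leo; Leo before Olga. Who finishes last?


Constraints: Mia before Leo; Leo before Olga
The last task can have nothing scheduled after it, so it must never appear on the left of a 'before'.
Tasks appearing before some other task: Mia, Leo.
The only task not in that list is Olga → it is last.

Olga


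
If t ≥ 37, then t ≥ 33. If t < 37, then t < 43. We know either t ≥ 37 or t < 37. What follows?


Constructive dilemma: (P → Q) ∧ (R → S), P ∨ R ⊢ Q ∨ S
Premise 1: t ≥ 37 → t ≥ 33
Premise 2: t < 37 → t < 43
Premise 3: t ≥ 37 ∨ t < 37
Case 1: Assuming t ≥ 37, then by Premise 1, t ≥ 33.
Case 2: Assuming t < 37, then by Premise 2, t < 43.
Since one of t ≥ 37 or t < 37 must hold, we get t ≥ 33 or t < 43.

t ≥ 33 or t < 43.


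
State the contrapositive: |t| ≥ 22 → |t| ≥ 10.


Original: If |t| ≥ 22, then |t| ≥ 10
Contrapositive: If ¬Q, then ¬P
Negate Q: not (|t| ≥ 10)
Negate P: not (|t| ≥ 22)

If not (|t| ≥ 10), then not (|t| ≥ 22).


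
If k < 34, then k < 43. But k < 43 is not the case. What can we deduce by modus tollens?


Modus tollens: P → Q, ¬Q ⊢ ¬P
P: k < 34
Q: k < 43
We have P → Q and Q is false.
By modus tollens, P must be false.

It is not the case that k < 34


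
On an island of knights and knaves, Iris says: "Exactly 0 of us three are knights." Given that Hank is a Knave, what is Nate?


Iris claims exactly 0 knights among Iris, Hank, Nate.
Given: Hank is a Knave.

Case 1: Iris is a Knight (tells truth)
  Then exactly 0 of the three are knights.
  Counting Iris, Hank: 1 knight(s) so far. Need -1 more → impossible.
Case 2: Iris is a Knave (lies)
  Then the count is NOT 0.
  If Nate = Knave, count = 0 = 0 → claim would be true, contradicts lie.
  If Nate = Knight, count = 1 ≠ 0 → lie confirmed ✓

Nate is a Knight.

Knight


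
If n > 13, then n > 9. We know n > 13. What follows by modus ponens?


Modus ponens: P → Q, P ⊢ Q
P: n > 13
Q: n > 9
We have P → Q and P is true.
By modus ponens, Q must be true.

n > 9


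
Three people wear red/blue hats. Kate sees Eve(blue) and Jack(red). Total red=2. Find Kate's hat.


Total red = 2, seen red = 1
Own red = 2 - 1 = 1
Kate's hat is red.

red


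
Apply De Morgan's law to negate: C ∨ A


De Morgan's law: ¬(P ∨ Q) ≡ ¬P ∧ ¬Q
¬(C ∨ A) = ¬C ∧ ¬A

¬C ∧ ¬A


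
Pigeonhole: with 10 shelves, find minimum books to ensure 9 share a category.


Pigeonhole: to guarantee k in one of n categories, need (k-1)×n + 1.
k = 9, n = 10
Minimum = (9-1) × 10 + 1 = 8 × 10 + 1

81


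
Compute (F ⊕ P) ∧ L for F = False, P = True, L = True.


F = False, P = True, L = True
Step 1: F ⊕ P = False XOR True = True
Step 2: True ∧ L = True AND True = True
XOR true when exactly one of F,P is true; then AND with L.

True


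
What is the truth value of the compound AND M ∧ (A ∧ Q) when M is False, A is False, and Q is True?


M = False, A = False, Q = True
Step 1: A ∧ Q = False AND True = False
Step 2: M ∧ False = False AND False = False
AND is true only when ALL operands are true.

False


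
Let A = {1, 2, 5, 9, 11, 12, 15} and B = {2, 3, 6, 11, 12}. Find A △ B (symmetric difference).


A = {1, 2, 5, 9, 11, 12, 15}
B = {2, 3, 6, 11, 12}
Operation: symmetric difference
In A only: [1, 5, 9, 15], in B only: [3, 6]

{1, 3, 5, 6, 9, 15}


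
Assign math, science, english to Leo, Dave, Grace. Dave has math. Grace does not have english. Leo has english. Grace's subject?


From clues:
  Leo → english
  Dave → math
By elimination, Grace gets the remaining.

science


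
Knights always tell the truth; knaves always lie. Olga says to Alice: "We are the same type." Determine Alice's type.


Olga says: "We are the same type."
Case 1: Olga is a Knight (truth-teller)
  Statement is true → they ARE the same → Alice is also a Knight
Case 2: Olga is a Knave (liar)
  Statement is false → they are NOT the same → Alice is a Knight
In both cases, Alice is a Knight.

Knight


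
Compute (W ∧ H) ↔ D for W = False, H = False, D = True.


W = False, H = False, D = True
Step 1: W ∧ H = False AND False = False
Step 2: (False) ↔ D: true when both sides have same truth value.
Result: False ↔ True = False

False


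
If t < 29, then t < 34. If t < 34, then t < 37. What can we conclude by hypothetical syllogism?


Hypothetical syllogism: P → Q, Q → R ⊢ P → R
Premise 1: t < 29 → t < 34
Premise 2: t < 34 → t < 37
Chain the implications: the middle term (t < 34) links the two.
Conclusion: If t < 29, then t < 37.

If t < 29, then t < 37.


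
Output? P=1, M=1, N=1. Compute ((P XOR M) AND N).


P XOR M = 1^1 = 0
0 AND 1 = 0

0


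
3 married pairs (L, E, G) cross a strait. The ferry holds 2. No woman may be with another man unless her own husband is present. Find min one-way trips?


Label couples L, E, G (H = husband, W = wife).
Counting alone: 6 people, the ferry carries 2 and someone must bring it back, so each round trip nets at most +1 on the far side until the last crossing → at least 9 trips. The jealousy constraint makes 9 impossible; the shortest valid schedule has 11:
1. WL+WE →  (far: WL,WE; near: HL,HE,HG,WG)
2. WL ←       (far: WE; near: HL,HE,HG,WL,WG)
3. WL+WG →  (far: WL,WE,WG; near: HL,HE,HG)
4. WL ←       (far: WE,WG; near: HL,HE,HG,WL)
5. HE+HG →  (far: HE,WE,HG,WG; near: HL,WL)
6. HE+WE ←  (far: HG,WG; near: HL,WL,HE,WE)
7. HL+HE →  (far: HL,HE,HG,WG; near: WL,WE)
8. WG ←       (far: HL,HE,HG; near: WL,WE,WG)
9. WL+WE →  (far: HL,WL,HE,WE,HG; near: WG)
10. HG ←      (far: HL,WL,HE,WE; near: HG,WG)
11. HG+WG → (far: all six; near: empty)
In every state each wife is either with her husband or with no other man.
Minimum trips = 11

11


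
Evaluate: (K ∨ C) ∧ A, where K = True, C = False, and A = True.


K = True, C = False, A = True
Step 1: K ∨ C = True OR False = True
Step 2: True ∧ A = True AND True = True
OR is true when at least one operand is true; AND requires both.

True


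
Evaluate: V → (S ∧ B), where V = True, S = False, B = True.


V = True, S = False, B = True
Step 1: S ∧ B = False AND True = False
Step 2: V → (False): false only when V=True and consequent=False.
Result: False

False


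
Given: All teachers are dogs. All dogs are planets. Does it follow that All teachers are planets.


Premise 1: All teachers are dogs.
Premise 2: All dogs are planets.
Conclusion: All teachers are planets.
Barbara syllogism (AAA-1): All A are B, All B are C → All A are C.
Middle term (dogs) distributed in premise 2.

Valid


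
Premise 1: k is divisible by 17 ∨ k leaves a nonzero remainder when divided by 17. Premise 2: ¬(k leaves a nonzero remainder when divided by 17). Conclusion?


Disjunctive syllogism: P ∨ Q, ¬P ⊢ Q
Disjunction: k is divisible by 17 ∨ k leaves a nonzero remainder when divided by 17
We know it is not the case that k leaves a nonzero remainder when divided by 17.
By disjunctive syllogism, the other disjunct must be true.

k is divisible by 17


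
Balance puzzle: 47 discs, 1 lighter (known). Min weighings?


Each weighing has 3 outcomes (left heavy / balance / right heavy), so k weighings distinguish at most 3^k cases; splitting into three near-equal groups achieves this.
Need 3^k ≥ 47: 3^3 = 27 < 47 ≤ 3^4 = 81
k = ⌈log₃(47)⌉ = 4

4


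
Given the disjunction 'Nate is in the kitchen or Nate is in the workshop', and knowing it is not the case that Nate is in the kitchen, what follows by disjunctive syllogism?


Disjunctive syllogism: P ∨ Q, ¬P ⊢ Q
Disjunction: Nate is in the kitchen ∨ Nate is in the workshop
We know it is not the case that Nate is in the kitchen.
By disjunctive syllogism, the other disjunct must be true.

Nate is in the workshop


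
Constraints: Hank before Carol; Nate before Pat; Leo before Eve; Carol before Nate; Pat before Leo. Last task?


Constraints: Hank before Carol; Nate before Pat; Leo before Eve; Carol before Nate; Pat before Leo
The last task can have nothing scheduled after it, so it must never appear on the left of a 'before'.
Tasks appearing before some other task: Hank, Nate, Leo, Carol, Pat.
The only task not in that list is Eve → it is last.

Eve


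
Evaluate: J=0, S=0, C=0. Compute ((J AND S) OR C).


J AND S = 0&0 = 0
0 OR 0 = 0

0


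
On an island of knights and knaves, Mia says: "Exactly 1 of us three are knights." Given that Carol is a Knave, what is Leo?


Mia claims exactly 1 knights among Mia, Carol, Leo.
Given: Carol is a Knave.

Case 1: Mia is a Knight (tells truth)
  Then exactly 1 of the three are knights.
  Counting Mia, Carol: 1 knight(s) so far. Need 0 more → Leo = Knave.
Case 2: Mia is a Knave (lies)
  Then the count is NOT 1.
  If Leo = Knight, count = 1 = 1 → claim would be true, contradicts lie.
  If Leo = Knave, count = 0 ≠ 1 → lie confirmed ✓

Leo is a Knave.

Knave


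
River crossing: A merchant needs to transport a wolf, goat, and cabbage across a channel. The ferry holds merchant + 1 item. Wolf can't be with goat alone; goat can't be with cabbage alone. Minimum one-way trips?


1. merchant+goat → 2. merchant ← 3. merchant+wolf → 4. merchant+goat ← 5. merchant+cabbage → 6. merchant ← 7. merchant+goat →
Minimum trips = 7

7


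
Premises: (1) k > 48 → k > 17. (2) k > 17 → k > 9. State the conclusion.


Hypothetical syllogism: P → Q, Q → R ⊢ P → R
Premise 1: k > 48 → k > 17
Premise 2: k > 17 → k > 9
Chain the implications: the middle term (k > 17) links the two.
Conclusion: If k > 48, then k > 9.

If k > 48, then k > 9.


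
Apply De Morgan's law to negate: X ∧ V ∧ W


De Morgan's law: ¬(P ∧ Q ∧ R) ≡ ¬P ∨ ¬Q ∨ ¬R
¬(X ∧ V ∧ W) = ¬X ∨ ¬V ∨ ¬W

¬X ∨ ¬V ∨ ¬W


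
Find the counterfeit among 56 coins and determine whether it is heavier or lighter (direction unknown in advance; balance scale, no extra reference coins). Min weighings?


Let n = 56. 112 possibilities (n coins × lighter/heavier); each weighing has 3 outcomes.
Bound for k weighings: say the first weighing puts j coins on each pan. If it tips, the 2j weighed coins remain suspects (each with a known direction) and k-1 weighings give 3^(k-1) outcomes; 3^(k-1) is odd, so 2j ≤ 3^(k-1) - 1. If it balances, the n - 2j unweighed coins remain with direction unknown: 2(n - 2j) ≤ 3^(k-1) - 1 by the same parity argument. Adding, n ≤ (3^(k-1) - 1) + (3^(k-1) - 1)/2 = (3^k - 3)/2, and the classical three-group strategy achieves this (3 coins in 2 weighings, 12 in 3, 39 in 4, 120 in 5).
So we need the smallest k with (3^k - 3)/2 ≥ 56.
k = 4: (3^4 - 3)/2 = 39 < 56 ✗
k = 5: (3^5 - 3)/2 = 120 ≥ 56 ✓

5


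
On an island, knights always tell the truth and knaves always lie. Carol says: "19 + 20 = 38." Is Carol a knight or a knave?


Statement: "19 + 20 = 38."
Actual: 19 + 20 = 39
Claimed: 38
Statement is FALSE → Carol lies → Knave

Knave


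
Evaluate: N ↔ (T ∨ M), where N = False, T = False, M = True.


N = False, T = False, M = True
Step 1: T ∨ M = False OR True = True
Step 2: N ↔ (True): true when both sides have same truth value.
Result: False ↔ True = False

False


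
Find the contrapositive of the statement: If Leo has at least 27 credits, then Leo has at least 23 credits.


Original: If Leo has at least 27 credits, then Leo has at least 23 credits
Contrapositive: If ¬Q, then ¬P
Negate Q: not (Leo has at least 23 credits)
Negate P: not (Leo has at least 27 credits)

If not (Leo has at least 23 credits), then not (Leo has at least 27 credits).


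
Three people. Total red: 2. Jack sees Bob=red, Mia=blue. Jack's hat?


Total red = 2, seen red = 1
Own red = 2 - 1 = 1
Jack's hat is red.

red


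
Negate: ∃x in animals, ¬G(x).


Original: ∃x ¬G(x)
Rule: ¬∀→∃, ¬∃→∀, negate predicate.
Negation: ∀x G(x)

∀x G(x)


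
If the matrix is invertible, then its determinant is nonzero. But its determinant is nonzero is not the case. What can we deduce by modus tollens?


Modus tollens: P → Q, ¬Q ⊢ ¬P
P: the matrix is invertible
Q: its determinant is nonzero
We have P → Q and Q is false.
By modus tollens, P must be false.

It is not the case that the matrix is invertible


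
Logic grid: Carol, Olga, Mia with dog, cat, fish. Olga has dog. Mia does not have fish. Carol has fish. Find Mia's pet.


From clues:
  Olga → dog
  Carol → fish
By elimination, Mia gets the remaining.

cat


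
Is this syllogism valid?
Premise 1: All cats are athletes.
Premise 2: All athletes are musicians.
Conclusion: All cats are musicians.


Premise 1: All cats are athletes.
Premise 2: All athletes are musicians.
Conclusion: All cats are musicians.
Barbara syllogism (AAA-1): All A are B, All B are C → All A are C.
Middle term (athletes) distributed in premise 2.

Valid


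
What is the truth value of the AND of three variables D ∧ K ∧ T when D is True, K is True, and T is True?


D = True, K = True, T = True
Step 1: D ∧ K = True AND True = True
Step 2: (True) ∧ T = (True) AND True = True
AND is true only when ALL operands are true.

True


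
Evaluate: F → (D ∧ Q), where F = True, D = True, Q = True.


F = True, D = True, Q = True
Step 1: D ∧ Q = True AND True = True
Step 2: F → (True): false only when F=True and consequent=False.
Result: True

True


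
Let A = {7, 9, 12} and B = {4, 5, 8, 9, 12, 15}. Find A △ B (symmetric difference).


A = {7, 9, 12}
B = {4, 5, 8, 9, 12, 15}
Operation: symmetric difference
In A only: [7], in B only: [4, 5, 8, 15]

{4, 5, 7, 8, 15}


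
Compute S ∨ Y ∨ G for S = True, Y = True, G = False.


S = True, Y = True, G = False
Step 1: S ∨ Y = True OR True = True
Step 2: True ∨ G = True OR False = True
OR is true when at least one operand is true.

True


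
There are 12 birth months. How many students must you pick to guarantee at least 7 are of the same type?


Pigeonhole: to guarantee k in one of n categories, need (k-1)×n + 1.
k = 7, n = 12
Minimum = (7-1) × 12 + 1 = 6 × 12 + 1

73


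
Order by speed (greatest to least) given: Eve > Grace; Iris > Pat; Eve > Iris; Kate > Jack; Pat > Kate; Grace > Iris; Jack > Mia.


Constraints: Eve > Grace; Iris > Pat; Eve > Iris; Kate > Jack; Pat > Kate; Grace > Iris; Jack > Mia
Method: at each step, the next-highest is the one remaining person who never appears on the smaller side of a constraint between remaining people.
  Step 1: remaining {Pat, Grace, Eve, Kate, Jack, Iris, Mia}; on the smaller side: {Pat, Grace, Kate, Jack, Iris, Mia} → Eve is next (Eve > Grace; Eve > Iris).
  Step 2: remaining {Pat, Grace, Kate, Jack, Iris, Mia}; on the smaller side: {Pat, Kate, Jack, Iris, Mia} → Grace is next (Grace > Iris).
  Step 3: remaining {Pat, Kate, Jack, Iris, Mia}; on the smaller side: {Pat, Kate, Jack, Mia} → Iris is next (Iris > Pat).
  Step 4: remaining {Pat, Kate, Jack, Mia}; on the smaller side: {Kate, Jack, Mia} → Pat is next (Pat > Kate).
  Step 5: remaining {Kate, Jack, Mia}; on the smaller side: {Jack, Mia} → Kate is next (Kate > Jack).
  Step 6: remaining {Jack, Mia}; on the smaller side: {Mia} → Jack is next (Jack > Mia).
  Step 7: only Mia remains → lowest.
Final ranking (highest to lowest):

Eve > Grace > Iris > Pat > Kate > Jack > Mia


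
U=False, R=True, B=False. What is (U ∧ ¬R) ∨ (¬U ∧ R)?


U = False, R = True, B = False
Expression: (U ∧ ¬R) ∨ (¬U ∧ R)
Step 1: ¬R = NOT True = False
Step 2: U ∧ ¬R = False AND False = False
Step 3: ¬U = NOT False = True
Step 4: ¬U ∧ R = True AND True = True
Step 5: (False) ∨ (True) = False OR True = True

True


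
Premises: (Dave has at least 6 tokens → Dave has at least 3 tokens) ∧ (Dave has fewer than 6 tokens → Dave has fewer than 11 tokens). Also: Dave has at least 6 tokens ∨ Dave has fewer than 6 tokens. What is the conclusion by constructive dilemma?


Constructive dilemma: (P → Q) ∧ (R → S), P ∨ R ⊢ Q ∨ S
Premise 1: Dave has at least 6 tokens → Dave has at least 3 tokens
Premise 2: Dave has fewer than 6 tokens → Dave has fewer than 11 tokens
Premise 3: Dave has at least 6 tokens ∨ Dave has fewer than 6 tokens
Case 1: Assuming Dave has at least 6 tokens, then by Premise 1, Dave has at least 3 tokens.
Case 2: Assuming Dave has fewer than 6 tokens, then by Premise 2, Dave has fewer than 11 tokens.
Since one of Dave has at least 6 tokens or Dave has fewer than 6 tokens must hold, we get Dave has at least 3 tokens or Dave has fewer than 11 tokens.

Dave has at least 3 tokens or Dave has fewer than 11 tokens.


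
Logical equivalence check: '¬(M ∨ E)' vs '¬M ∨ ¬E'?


Expression 1: ¬(M ∨ E)
Expression 2: ¬M ∨ ¬E
Truth table (M E | Expr1 Expr2):
  T T |   F     F
  T F |   F     T   ← differ
  F T |   F     T   ← differ
  F F |   T     T
Counterexample: M=T, E=F gives Expr1 = F but Expr2 = T, so the expressions are NOT logically equivalent.

No


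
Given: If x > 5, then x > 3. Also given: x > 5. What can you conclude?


Modus ponens: P → Q, P ⊢ Q
P: x > 5
Q: x > 3
We have P → Q and P is true.
By modus ponens, Q must be true.

x > 3


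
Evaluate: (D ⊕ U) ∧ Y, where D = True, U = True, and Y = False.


D = True, U = True, Y = False
Step 1: D ⊕ U = True XOR True = False
Step 2: False ∧ Y = False AND False = False
XOR true when exactly one of D,U is true; then AND with Y.

False


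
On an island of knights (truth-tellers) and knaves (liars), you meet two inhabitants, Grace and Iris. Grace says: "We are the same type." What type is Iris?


Grace says: "We are the same type."
Case 1: Grace is a Knight (truth-teller)
  Statement is true → they ARE the same → Iris is also a Knight
Case 2: Grace is a Knave (liar)
  Statement is false → they are NOT the same → Iris is a Knight
In both cases, Iris is a Knight.

Knight


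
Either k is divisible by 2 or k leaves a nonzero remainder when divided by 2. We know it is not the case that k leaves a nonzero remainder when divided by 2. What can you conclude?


Disjunctive syllogism: P ∨ Q, ¬P ⊢ Q
Disjunction: k is divisible by 2 ∨ k leaves a nonzero remainder when divided by 2
We know it is not the case that k leaves a nonzero remainder when divided by 2.
By disjunctive syllogism, the other disjunct must be true.

k is divisible by 2


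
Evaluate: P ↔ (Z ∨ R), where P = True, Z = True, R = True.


P = True, Z = True, R = True
Step 1: Z ∨ R = True OR True = True
Step 2: P ↔ (True): true when both sides have same truth value.
Result: True ↔ True = True

True


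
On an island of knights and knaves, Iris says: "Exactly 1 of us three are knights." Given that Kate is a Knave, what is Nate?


Iris claims exactly 1 knights among Iris, Kate, Nate.
Given: Kate is a Knave.

Case 1: Iris is a Knight (tells truth)
  Then exactly 1 of the three are knights.
  Counting Iris, Kate: 1 knight(s) so far. Need 0 more → Nate = Knave.
Case 2: Iris is a Knave (lies)
  Then the count is NOT 1.
  If Nate = Knight, count = 1 = 1 → claim would be true, contradicts lie.
  If Nate = Knave, count = 0 ≠ 1 → lie confirmed ✓

Nate is a Knave.

Knave


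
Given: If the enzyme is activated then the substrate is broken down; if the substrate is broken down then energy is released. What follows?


Hypothetical syllogism: P → Q, Q → R ⊢ P → R
Premise 1: the enzyme is activated → the substrate is broken down
Premise 2: the substrate is broken down → energy is released
Chain the implications: the middle term (the substrate is broken down) links the two.
Conclusion: If the enzyme is activated, then energy is released.

If the enzyme is activated, then energy is released.


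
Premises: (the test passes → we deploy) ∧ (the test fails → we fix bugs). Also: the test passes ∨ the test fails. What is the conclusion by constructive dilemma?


Constructive dilemma: (P → Q) ∧ (R → S), P ∨ R ⊢ Q ∨ S
Premise 1: the test passes → we deploy
Premise 2: the test fails → we fix bugs
Premise 3: the test passes ∨ the test fails
Case 1: Assuming the test passes, then by Premise 1, we deploy.
Case 2: Assuming the test fails, then by Premise 2, we fix bugs.
Since one of the test passes or the test fails must hold, we get we deploy or we fix bugs.

We deploy or we fix bugs.


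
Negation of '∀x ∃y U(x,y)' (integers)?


Original: ∀x ∃y U(x,y)
Rule: ¬∀→∃, ¬∃→∀, negate predicate.
Negation: ∃x ∀y ¬U(x,y)

∃x ∀y ¬U(x,y)


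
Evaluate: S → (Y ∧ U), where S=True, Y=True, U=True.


S = True, Y = True, U = True
Expression: S → (Y ∧ U)
Step 1: Y ∧ U = True AND True = True
Step 2: S → (True) = True → True = True

True


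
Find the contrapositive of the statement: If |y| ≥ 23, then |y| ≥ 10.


Original: If |y| ≥ 23, then |y| ≥ 10
Contrapositive: If ¬Q, then ¬P
Negate Q: not (|y| ≥ 10)
Negate P: not (|y| ≥ 23)

If not (|y| ≥ 10), then not (|y| ≥ 23).


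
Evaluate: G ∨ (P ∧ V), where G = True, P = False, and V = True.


G = True, P = False, V = True
Step 1: P ∧ V = False AND True = False
Step 2: G ∨ False = True OR False = True
AND evaluated first (higher precedence); then OR applied.

True


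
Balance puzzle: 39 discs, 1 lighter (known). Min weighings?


Each weighing has 3 outcomes (left heavy / balance / right heavy), so k weighings distinguish at most 3^k cases; splitting into three near-equal groups achieves this.
Need 3^k ≥ 39: 3^3 = 27 < 39 ≤ 3^4 = 81
k = ⌈log₃(39)⌉ = 4

4


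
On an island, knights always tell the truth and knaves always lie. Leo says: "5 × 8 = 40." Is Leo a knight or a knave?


Statement: "5 × 8 = 40."
Actual: 5 × 8 = 40
Claimed: 40
Statement is TRUE → Leo tells the truth → Knight

Knight


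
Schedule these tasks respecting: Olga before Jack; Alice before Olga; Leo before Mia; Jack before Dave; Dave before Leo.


Constraints: Olga before Jack; Alice before Olga; Leo before Mia; Jack before Dave; Dave before Leo
Method: repeatedly schedule the remaining task that has no remaining task required before it.
  Step 1: remaining {Dave, Olga, Jack, Leo, Mia, Alice}; every task except Alice still has a predecessor pending → schedule Alice.
  Step 2: remaining {Dave, Olga, Jack, Leo, Mia}; every task except Olga still has a predecessor pending → schedule Olga.
  Step 3: remaining {Dave, Jack, Leo, Mia}; every task except Jack still has a predecessor pending → schedule Jack.
  Step 4: remaining {Dave, Leo, Mia}; every task except Dave still has a predecessor pending → schedule Dave.
  Step 5: remaining {Leo, Mia}; every task except Leo still has a predecessor pending → schedule Leo.
  Step 6: only Mia remains → schedule Mia.
Resulting order:

Alice → Olga → Jack → Dave → Leo → Mia


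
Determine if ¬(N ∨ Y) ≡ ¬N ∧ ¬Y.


Expression 1: ¬(N ∨ Y)
Expression 2: ¬N ∧ ¬Y
Truth table (N Y | Expr1 Expr2):
  T T |   F     F
  T F |   F     F
  F T |   F     F
  F F |   T     T
All 4 rows agree, so the expressions are logically equivalent.

Yes


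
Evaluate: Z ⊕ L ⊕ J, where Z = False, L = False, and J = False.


Z = False, L = False, J = False
Step 1: Z ⊕ L = False XOR False = False
Step 2: False ⊕ J = False XOR False = False
XOR is true when an odd number of operands are true.

False


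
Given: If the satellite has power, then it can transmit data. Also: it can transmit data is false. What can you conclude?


Modus tollens: P → Q, ¬Q ⊢ ¬P
P: the satellite has power
Q: it can transmit data
We have P → Q and Q is false.
By modus tollens, P must be false.

It is not the case that the satellite has power


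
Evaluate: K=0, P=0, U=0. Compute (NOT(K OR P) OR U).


K OR P = 0
NOT(0) = 1
1 OR 0 = 1

1


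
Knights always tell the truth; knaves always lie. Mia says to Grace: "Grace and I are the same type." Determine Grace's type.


Mia says: "Grace and I are the same type."
Case 1: Mia is a Knight (truth-teller)
  Statement is true → they ARE the same → Grace is also a Knight
Case 2: Mia is a Knave (liar)
  Statement is false → they are NOT the same → Grace is a Knight
In both cases, Grace is a Knight.

Knight


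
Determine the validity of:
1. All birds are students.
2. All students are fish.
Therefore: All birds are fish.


Premise 1: All birds are students.
Premise 2: All students are fish.
Conclusion: All birds are fish.
Barbara syllogism (AAA-1): All A are B, All B are C → All A are C.
Middle term (students) distributed in premise 2.

Valid


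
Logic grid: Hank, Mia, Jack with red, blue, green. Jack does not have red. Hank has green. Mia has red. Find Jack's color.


From clues:
  Hank → green
  Mia → red
By elimination, Jack gets the remaining.

blue


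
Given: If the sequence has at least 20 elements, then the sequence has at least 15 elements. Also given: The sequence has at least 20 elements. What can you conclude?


Modus ponens: P → Q, P ⊢ Q
P: the sequence has at least 20 elements
Q: the sequence has at least 15 elements
We have P → Q and P is true.
By modus ponens, Q must be true.

The sequence has at least 15 elements


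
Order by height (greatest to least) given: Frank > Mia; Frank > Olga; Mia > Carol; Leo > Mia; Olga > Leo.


Constraints: Frank > Mia; Frank > Olga; Mia > Carol; Leo > Mia; Olga > Leo
Method: at each step, the next-highest is the one remaining person who never appears on the smaller side of a constraint between remaining people.
  Step 1: remaining {Olga, Frank, Leo, Carol, Mia}; on the smaller side: {Olga, Leo, Carol, Mia} → Frank is next (Frank > Mia; Frank > Olga).
  Step 2: remaining {Olga, Leo, Carol, Mia}; on the smaller side: {Leo, Carol, Mia} → Olga is next (Olga > Leo).
  Step 3: remaining {Leo, Carol, Mia}; on the smaller side: {Carol, Mia} → Leo is next (Leo > Mia).
  Step 4: remaining {Carol, Mia}; on the smaller side: {Carol} → Mia is next (Mia > Carol).
  Step 5: only Carol remains → lowest.
Final ranking (highest to lowest):

Frank > Olga > Leo > Mia > Carol


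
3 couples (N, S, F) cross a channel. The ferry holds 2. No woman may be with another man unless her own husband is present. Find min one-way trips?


Label couples N, S, F (H = husband, W = wife).
Counting alone: 6 people, the ferry carries 2 and someone must bring it back, so each round trip nets at most +1 on the far side until the last crossing → at least 9 trips. The jealousy constraint makes 9 impossible; the shortest valid schedule has 11:
1. WN+WS →  (far: WN,WS; near: HN,HS,HF,WF)
2. WN ←       (far: WS; near: HN,HS,HF,WN,WF)
3. WN+WF →  (far: WN,WS,WF; near: HN,HS,HF)
4. WN ←       (far: WS,WF; near: HN,HS,HF,WN)
5. HS+HF →  (far: HS,WS,HF,WF; near: HN,WN)
6. HS+WS ←  (far: HF,WF; near: HN,WN,HS,WS)
7. HN+HS →  (far: HN,HS,HF,WF; near: WN,WS)
8. WF ←       (far: HN,HS,HF; near: WN,WS,WF)
9. WN+WS →  (far: HN,WN,HS,WS,HF; near: WF)
10. HF ←      (far: HN,WN,HS,WS; near: HF,WF)
11. HF+WF → (far: all six; near: empty)
In every state each wife is either with her husband or with no other man.
Minimum trips = 11

11


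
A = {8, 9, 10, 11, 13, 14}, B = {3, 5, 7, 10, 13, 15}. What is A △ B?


A = {8, 9, 10, 11, 13, 14}
B = {3, 5, 7, 10, 13, 15}
Operation: symmetric difference
In A only: [8, 9, 11, 14], in B only: [3, 5, 7, 15]

{3, 5, 7, 8, 9, 11, 14, 15}


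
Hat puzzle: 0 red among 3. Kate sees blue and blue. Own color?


Total red = 0, seen red = 0
Own red = 0 - 0 = 0
Kate's hat is blue.

blue


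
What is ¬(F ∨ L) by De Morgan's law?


De Morgan's law: ¬(P ∨ Q) ≡ ¬P ∧ ¬Q
¬(F ∨ L) = ¬F ∧ ¬L

¬F ∧ ¬L


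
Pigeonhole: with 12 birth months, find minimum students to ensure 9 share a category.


Pigeonhole: to guarantee k in one of n categories, need (k-1)×n + 1.
k = 9, n = 12
Minimum = (9-1) × 12 + 1 = 8 × 12 + 1

97


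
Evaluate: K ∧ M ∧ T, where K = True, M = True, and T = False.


K = True, M = True, T = False
Step 1: K ∧ M = True AND True = True
Step 2: (True) ∧ T = (True) AND False = False
AND is true only when ALL operands are true.

False


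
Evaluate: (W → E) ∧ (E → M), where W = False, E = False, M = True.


W = False, E = False, M = True
Step 1: W → E is false only when W=True and E=False. Result: True
Step 2: E → M is false only when E=True and M=False. Result: True
Step 3: True ∧ True = True

True


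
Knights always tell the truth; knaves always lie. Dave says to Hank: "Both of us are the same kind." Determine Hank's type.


Dave says: "Both of us are the same kind."
Case 1: Dave is a Knight (truth-teller)
  Statement is true → they ARE the same → Hank is also a Knight
Case 2: Dave is a Knave (liar)
  Statement is false → they are NOT the same → Hank is a Knight
In both cases, Hank is a Knight.

Knight


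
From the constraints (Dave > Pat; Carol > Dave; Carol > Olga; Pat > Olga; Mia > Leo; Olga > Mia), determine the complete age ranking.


Constraints: Dave > Pat; Carol > Dave; Carol > Olga; Pat > Olga; Mia > Leo; Olga > Mia
Method: at each step, the next-highest is the one remaining person who never appears on the smaller side of a constraint between remaining people.
  Step 1: remaining {Carol, Dave, Leo, Pat, Mia, Olga}; on the smaller side: {Dave, Leo, Pat, Mia, Olga} → Carol is next (Carol > Dave; Carol > Olga).
  Step 2: remaining {Dave, Leo, Pat, Mia, Olga}; on the smaller side: {Leo, Pat, Mia, Olga} → Dave is next (Dave > Pat).
  Step 3: remaining {Leo, Pat, Mia, Olga}; on the smaller side: {Leo, Mia, Olga} → Pat is next (Pat > Olga).
  Step 4: remaining {Leo, Mia, Olga}; on the smaller side: {Leo, Mia} → Olga is next (Olga > Mia).
  Step 5: remaining {Leo, Mia}; on the smaller side: {Leo} → Mia is next (Mia > Leo).
  Step 6: only Leo remains → lowest.
Final ranking (highest to lowest):

Carol > Dave > Pat > Olga > Mia > Leo


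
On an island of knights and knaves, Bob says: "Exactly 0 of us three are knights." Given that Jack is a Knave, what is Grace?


Bob claims exactly 0 knights among Bob, Jack, Grace.
Given: Jack is a Knave.

Case 1: Bob is a Knight (tells truth)
  Then exactly 0 of the three are knights.
  Counting Bob, Jack: 1 knight(s) so far. Need -1 more → impossible.
Case 2: Bob is a Knave (lies)
  Then the count is NOT 0.
  If Grace = Knave, count = 0 = 0 → claim would be true, contradicts lie.
  If Grace = Knight, count = 1 ≠ 0 → lie confirmed ✓

Grace is a Knight.

Knight


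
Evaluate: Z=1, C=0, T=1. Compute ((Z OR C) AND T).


Z OR C = 1|0 = 1
1 AND 1 = 1

1


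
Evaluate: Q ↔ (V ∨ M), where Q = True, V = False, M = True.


Q = True, V = False, M = True
Step 1: V ∨ M = False OR True = True
Step 2: Q ↔ (True): true when both sides have same truth value.
Result: True ↔ True = True

True


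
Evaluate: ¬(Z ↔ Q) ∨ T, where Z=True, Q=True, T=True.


Z = True, Q = True, T = True
Expression: ¬(Z ↔ Q) ∨ T
Step 1: Z ↔ Q = (True iff True) = True
Step 2: ¬(Z ↔ Q) = NOT True = False
Step 3: (False) ∨ T = False OR True = True

True


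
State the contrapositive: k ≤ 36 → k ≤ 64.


Original: If k ≤ 36, then k ≤ 64
Contrapositive: If ¬Q, then ¬P
Negate Q: not (k ≤ 64)
Negate P: not (k ≤ 36)

If not (k ≤ 64), then not (k ≤ 36).


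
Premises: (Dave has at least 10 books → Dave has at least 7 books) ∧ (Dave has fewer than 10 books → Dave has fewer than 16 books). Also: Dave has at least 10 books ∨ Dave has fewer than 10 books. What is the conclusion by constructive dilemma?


Constructive dilemma: (P → Q) ∧ (R → S), P ∨ R ⊢ Q ∨ S
Premise 1: Dave has at least 10 books → Dave has at least 7 books
Premise 2: Dave has fewer than 10 books → Dave has fewer than 16 books
Premise 3: Dave has at least 10 books ∨ Dave has fewer than 10 books
Case 1: Assuming Dave has at least 10 books, then by Premise 1, Dave has at least 7 books.
Case 2: Assuming Dave has fewer than 10 books, then by Premise 2, Dave has fewer than 16 books.
Since one of Dave has at least 10 books or Dave has fewer than 10 books must hold, we get Dave has at least 7 books or Dave has fewer than 16 books.

Dave has at least 7 books or Dave has fewer than 16 books.


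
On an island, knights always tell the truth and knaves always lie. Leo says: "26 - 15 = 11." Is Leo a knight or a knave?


Statement: "26 - 15 = 11."
Actual: 26 - 15 = 11
Claimed: 11
Statement is TRUE → Leo tells the truth → Knight

Knight


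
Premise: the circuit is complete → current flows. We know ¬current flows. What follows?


Modus tollens: P → Q, ¬Q ⊢ ¬P
P: the circuit is complete
Q: current flows
We have P → Q and Q is false.
By modus tollens, P must be false.

It is not the case that the circuit is complete


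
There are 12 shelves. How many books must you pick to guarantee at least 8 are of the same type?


Pigeonhole: to guarantee k in one of n categories, need (k-1)×n + 1.
k = 8, n = 12
Minimum = (8-1) × 12 + 1 = 7 × 12 + 1

85


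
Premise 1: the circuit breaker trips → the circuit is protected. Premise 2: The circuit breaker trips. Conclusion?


Modus ponens: P → Q, P ⊢ Q
P: the circuit breaker trips
Q: the circuit is protected
We have P → Q and P is true.
By modus ponens, Q must be true.

The circuit is protected


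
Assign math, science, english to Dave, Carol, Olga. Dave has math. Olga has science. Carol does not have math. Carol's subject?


From clues:
  Olga → science
  Dave → math
By elimination, Carol gets the remaining.

english


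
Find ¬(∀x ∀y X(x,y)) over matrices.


Original: ∀x ∀y X(x,y)
Rule: ¬∀→∃, ¬∃→∀, negate predicate.
Negation: ∃x ∃y ¬X(x,y)

∃x ∃y ¬X(x,y)


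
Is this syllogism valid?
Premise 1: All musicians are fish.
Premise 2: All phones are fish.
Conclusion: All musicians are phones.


Premise 1: All musicians are fish.
Premise 2: All phones are fish.
Conclusion: All musicians are phones.
Fallacy: undistributed middle. fish is predicate in both.
Counterexample: musicians and phones could be disjoint subsets of fish.

Invalid


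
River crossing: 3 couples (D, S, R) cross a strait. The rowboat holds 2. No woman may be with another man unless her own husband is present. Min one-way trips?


Label couples D, S, R (H = husband, W = wife).
Counting alone: 6 people, the rowboat carries 2 and someone must bring it back, so each round trip nets at most +1 on the far side until the last crossing → at least 9 trips. The jealousy constraint makes 9 impossible; the shortest valid schedule has 11:
1. WD+WS →  (far: WD,WS; near: HD,HS,HR,WR)
2. WD ←       (far: WS; near: HD,HS,HR,WD,WR)
3. WD+WR →  (far: WD,WS,WR; near: HD,HS,HR)
4. WD ←       (far: WS,WR; near: HD,HS,HR,WD)
5. HS+HR →  (far: HS,WS,HR,WR; near: HD,WD)
6. HS+WS ←  (far: HR,WR; near: HD,WD,HS,WS)
7. HD+HS →  (far: HD,HS,HR,WR; near: WD,WS)
8. WR ←       (far: HD,HS,HR; near: WD,WS,WR)
9. WD+WS →  (far: HD,WD,HS,WS,HR; near: WR)
10. HR ←      (far: HD,WD,HS,WS; near: HR,WR)
11. HR+WR → (far: all six; near: empty)
In every state each wife is either with her husband or with no other man.
Minimum trips = 11

11


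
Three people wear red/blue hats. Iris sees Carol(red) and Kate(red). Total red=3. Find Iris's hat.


Total red = 3, seen red = 2
Own red = 3 - 2 = 1
Iris's hat is red.

red


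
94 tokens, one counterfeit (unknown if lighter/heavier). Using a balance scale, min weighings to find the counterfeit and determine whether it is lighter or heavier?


Let n = 94. 188 possibilities (n tokens × lighter/heavier); each weighing has 3 outcomes.
Bound for k weighings: say the first weighing puts j tokens on each pan. If it tips, the 2j weighed tokens remain suspects (each with a known direction) and k-1 weighings give 3^(k-1) outcomes; 3^(k-1) is odd, so 2j ≤ 3^(k-1) - 1. If it balances, the n - 2j unweighed tokens remain with direction unknown: 2(n - 2j) ≤ 3^(k-1) - 1 by the same parity argument. Adding, n ≤ (3^(k-1) - 1) + (3^(k-1) - 1)/2 = (3^k - 3)/2, and the classical three-group strategy achieves this (3 tokens in 2 weighings, 12 in 3, 39 in 4, 120 in 5).
So we need the smallest k with (3^k - 3)/2 ≥ 94.
k = 4: (3^4 - 3)/2 = 39 < 94 ✗
k = 5: (3^5 - 3)/2 = 120 ≥ 94 ✓

5


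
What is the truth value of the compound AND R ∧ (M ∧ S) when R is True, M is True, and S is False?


R = True, M = True, S = False
Step 1: M ∧ S = True AND False = False
Step 2: R ∧ False = True AND False = False
AND is true only when ALL operands are true.

False


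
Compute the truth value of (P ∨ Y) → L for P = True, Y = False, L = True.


P = True, Y = False, L = True
Step 1: P ∨ Y = True OR False = True
Step 2: (True) → L: false only when antecedent=True and L=False.
Result: True

True


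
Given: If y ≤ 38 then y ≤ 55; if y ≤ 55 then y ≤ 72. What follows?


Hypothetical syllogism: P → Q, Q → R ⊢ P → R
Premise 1: y ≤ 38 → y ≤ 55
Premise 2: y ≤ 55 → y ≤ 72
Chain the implications: the middle term (y ≤ 55) links the two.
Conclusion: If y ≤ 38, then y ≤ 72.

If y ≤ 38, then y ≤ 72.


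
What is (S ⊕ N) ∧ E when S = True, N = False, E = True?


S = True, N = False, E = True
Step 1: S ⊕ N = True XOR False = True
Step 2: True ∧ E = True AND True = True
XOR true when exactly one of S,N is true; then AND with E.

True


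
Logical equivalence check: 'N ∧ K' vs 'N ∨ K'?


Expression 1: N ∧ K
Expression 2: N ∨ K
Truth table (N K | Expr1 Expr2):
  T T |   T     T
  T F |   F     T   ← differ
  F T |   F     T   ← differ
  F F |   F     F
Counterexample: N=T, K=F gives Expr1 = F but Expr2 = T, so the expressions are NOT logically equivalent.

No


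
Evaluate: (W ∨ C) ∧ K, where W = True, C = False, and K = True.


W = True, C = False, K = True
Step 1: W ∨ C = True OR False = True
Step 2: True ∧ K = True AND True = True
OR is true when at least one operand is true; AND requires both.

True


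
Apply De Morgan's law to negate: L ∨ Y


De Morgan's law: ¬(P ∨ Q) ≡ ¬P ∧ ¬Q
¬(L ∨ Y) = ¬L ∧ ¬Y

¬L ∧ ¬Y
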